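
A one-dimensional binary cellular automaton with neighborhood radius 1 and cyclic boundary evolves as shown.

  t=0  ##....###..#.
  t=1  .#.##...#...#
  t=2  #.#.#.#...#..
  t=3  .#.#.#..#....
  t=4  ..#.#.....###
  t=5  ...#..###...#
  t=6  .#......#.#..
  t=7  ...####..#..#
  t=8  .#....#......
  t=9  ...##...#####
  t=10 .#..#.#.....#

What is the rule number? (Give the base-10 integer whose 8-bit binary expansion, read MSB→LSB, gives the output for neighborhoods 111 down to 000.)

  ###|.  b7=0 t=0,i=7
  ##.|#  b6=1 t=0,i=1
  #.#|#  b5=1 t=0,i=12
  #..|.  b4=0 t=0,i=2
  .##|.  b3=0 t=0,i=0
  .#.|.  b2=0 t=0,i=11
  ..#|.  b1=0 t=0,i=5
  ...|#  b0=1 t=0,i=3
  bits 01100001 = 97

97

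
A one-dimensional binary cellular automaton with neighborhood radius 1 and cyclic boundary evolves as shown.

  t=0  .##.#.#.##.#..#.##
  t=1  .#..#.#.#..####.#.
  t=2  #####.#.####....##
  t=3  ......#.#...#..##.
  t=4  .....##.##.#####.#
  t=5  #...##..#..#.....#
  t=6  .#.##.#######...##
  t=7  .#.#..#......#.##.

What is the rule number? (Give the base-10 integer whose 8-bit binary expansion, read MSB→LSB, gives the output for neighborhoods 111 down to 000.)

30

  nb ###: next=.  (t=1,i=12, bit7=0)
  nb ##.: next=.  (t=0,i=2, bit6=0)
  nb #.#: next=.  (t=0,i=0, bit5=0)
  nb #..: next=#  (t=0,i=12, bit4=1)
  nb .##: next=#  (t=0,i=1, bit3=1)
  nb .#.: next=#  (t=0,i=4, bit2=1)
  nb ..#: next=#  (t=0,i=13, bit1=1)
  nb ...: next=.  (t=2,i=13, bit0=0)
  bits 00011110 = 30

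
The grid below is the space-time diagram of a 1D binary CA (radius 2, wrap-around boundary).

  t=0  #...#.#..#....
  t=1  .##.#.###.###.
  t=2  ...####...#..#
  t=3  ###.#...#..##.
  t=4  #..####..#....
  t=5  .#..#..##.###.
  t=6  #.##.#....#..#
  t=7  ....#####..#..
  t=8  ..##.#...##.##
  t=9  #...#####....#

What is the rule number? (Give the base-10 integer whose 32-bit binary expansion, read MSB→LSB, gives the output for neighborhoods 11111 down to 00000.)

  #####|.  b31=0 t=7,i=6
  ####.|.  b30=0 t=2,i=5
  ###.#|.  b29=0 t=1,i=8
  ###..|.  b28=0 t=1,i=12
  ##.##|.  b27=0 t=1,i=9
  ##.#.|#  b26=1 t=1,i=3
  ##..#|#  b25=1 t=1,i=13
  ##...|.  b24=0 t=2,i=7
  #.###|#  b23=1 t=1,i=6
  #.##.|.  b22=0 t=6,i=2
  #.#.#|#  b21=1 t=1,i=4
  #.#..|#  b20=1 t=0,i=6
  #..##|.  b19=0 t=1,i=0
  #..#.|#  b18=1 t=0,i=8
  #...#|#  b17=1 t=0,i=2
  #....|#  b16=1 t=0,i=11
  .####|#  b15=1 t=2,i=4
  .###.|.  b14=0 t=1,i=7
  .##.#|.  b13=0 t=1,i=2
  .##..|#  b12=1 t=8,i=13
  .#.##|#  b11=1 t=1,i=5
  .#.#.|.  b10=0 t=0,i=5
  .#..#|#  b9=1 t=0,i=7
  .#...|#  b8=1 t=0,i=1
  ..###|.  b7=0 t=2,i=3
  ..##.|.  b6=0 t=1,i=1
  ..#.#|#  b5=1 t=0,i=4
  ..#..|.  b4=0 t=0,i=0
  ...##|#  b3=1 t=2,i=2
  ...#.|.  b2=0 t=0,i=3
  ....#|#  b1=1 t=0,i=12
  .....|.  b0=0 t=7,i=0
  bits 00000110101101111001101100101010 = 112696106

112696106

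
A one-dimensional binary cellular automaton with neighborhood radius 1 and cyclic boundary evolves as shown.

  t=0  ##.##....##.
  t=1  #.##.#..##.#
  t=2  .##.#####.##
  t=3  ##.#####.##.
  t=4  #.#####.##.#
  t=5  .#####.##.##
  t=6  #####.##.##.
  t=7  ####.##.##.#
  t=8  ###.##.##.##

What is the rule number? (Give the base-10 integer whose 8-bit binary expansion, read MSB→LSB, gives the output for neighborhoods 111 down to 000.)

190

  nb ###: next=#  (t=2,i=5, bit7=1)
  nb ##.: next=.  (t=0,i=1, bit6=0)
  nb #.#: next=#  (t=0,i=2, bit5=1)
  nb #..: next=#  (t=0,i=5, bit4=1)
  nb .##: next=#  (t=0,i=0, bit3=1)
  nb .#.: next=#  (t=1,i=5, bit2=1)
  nb ..#: next=#  (t=0,i=8, bit1=1)
  nb ...: next=.  (t=0,i=6, bit0=0)
  bits 10111110 = 190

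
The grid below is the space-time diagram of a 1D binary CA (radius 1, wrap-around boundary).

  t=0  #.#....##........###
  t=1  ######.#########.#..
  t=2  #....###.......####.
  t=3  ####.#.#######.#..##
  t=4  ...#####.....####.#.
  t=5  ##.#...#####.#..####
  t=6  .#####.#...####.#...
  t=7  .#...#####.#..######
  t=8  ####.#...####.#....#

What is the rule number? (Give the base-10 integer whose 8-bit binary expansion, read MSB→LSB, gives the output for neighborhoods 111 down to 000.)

  nb ###: next=.  (t=0,i=18, bit7=0)
  nb ##.: next=#  (t=0,i=0, bit6=1)
  nb #.#: next=#  (t=0,i=1, bit5=1)
  nb #..: next=#  (t=0,i=3, bit4=1)
  nb .##: next=#  (t=0,i=7, bit3=1)
  nb .#.: next=#  (t=0,i=2, bit2=1)
  nb ..#: next=.  (t=0,i=6, bit1=0)
  nb ...: next=#  (t=0,i=4, bit0=1)
  bits 01111101 = 125

125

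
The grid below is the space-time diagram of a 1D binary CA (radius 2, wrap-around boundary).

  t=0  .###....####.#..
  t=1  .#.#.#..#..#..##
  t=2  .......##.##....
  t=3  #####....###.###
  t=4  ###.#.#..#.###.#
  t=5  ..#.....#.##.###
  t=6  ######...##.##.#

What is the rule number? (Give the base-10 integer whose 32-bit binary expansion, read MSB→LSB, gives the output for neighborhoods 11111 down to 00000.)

  [31] ##### => #  t=3,i=0
  [30] ####. => .  t=0,i=10
  [29] ###.# => #  t=0,i=11
  [28] ###.. => #  t=0,i=3
  [27] ##.## => #  t=2,i=9
  [26] ##.#. => .  t=0,i=12
  [25] ##..# => #  t=5,i=0
  [24] ##... => .  t=0,i=4
  [23] #.### => #  t=3,i=13
  [22] #.##. => #  t=2,i=10
  [21] #.#.# => .  t=1,i=1
  [20] #.#.. => .  t=0,i=13
  [19] #..## => .  t=1,i=13
  [18] #..#. => #  t=1,i=7
  [17] #...# => #  t=0,i=15
  [16] #.... => #  t=0,i=5
  [15] .#### => .  t=0,i=9
  [14] .###. => .  t=0,i=2
  [13] .##.# => .  t=1,i=15
  [12] .##.. => #  t=2,i=11
  [11] .#.## => #  t=4,i=10
  [10] .#.#. => .  t=1,i=2
  [9] .#..# => .  t=1,i=6
  [8] .#... => #  t=0,i=14
  [7] ..### => #  t=0,i=1
  [6] ..##. => .  t=1,i=14
  [5] ..#.# => .  t=4,i=9
  [4] ..#.. => #  t=1,i=8
  [3] ...## => .  t=0,i=0
  [2] ...#. => .  t=5,i=7
  [1] ....# => .  t=0,i=6
  [0] ..... => #  t=2,i=0
  bits 10111010110001110001100110010001 = 3133610385

3133610385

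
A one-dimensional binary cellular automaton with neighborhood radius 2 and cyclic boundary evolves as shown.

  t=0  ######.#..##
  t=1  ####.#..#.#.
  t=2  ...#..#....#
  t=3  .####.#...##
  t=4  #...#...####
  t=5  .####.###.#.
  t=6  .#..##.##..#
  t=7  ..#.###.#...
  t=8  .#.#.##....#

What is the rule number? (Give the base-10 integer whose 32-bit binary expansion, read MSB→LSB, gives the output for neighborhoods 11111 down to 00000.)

2835512029

  ##### -> #   bit 31 = 1  t=0,i=0
  ####. -> .   bit 30 = 0  t=0,i=4
  ###.# -> #   bit 29 = 1  t=0,i=5
  ###.. -> .   bit 28 = 0  t=4,i=0
  ##.## -> #   bit 27 = 1  t=3,i=0
  ##.#. -> .   bit 26 = 0  t=0,i=6
  ##..# -> .   bit 25 = 0  t=6,i=9
  ##... -> #   bit 24 = 1  t=4,i=1
  #.### -> .   bit 23 = 0  t=1,i=0
  #.##. -> .   bit 22 = 0  t=6,i=7
  #.#.# -> .   bit 21 = 0  t=1,i=10
  #.#.. -> .   bit 20 = 0  t=0,i=7
  #..## -> .   bit 19 = 0  t=0,i=9
  #..#. -> .   bit 18 = 0  t=1,i=7
  #...# -> #   bit 17 = 1  t=2,i=1
  #.... -> .   bit 16 = 0  t=2,i=8
  .#### -> .   bit 15 = 0  t=0,i=11
  .###. -> #   bit 14 = 1  t=5,i=7
  .##.# -> #   bit 13 = 1  t=3,i=11
  .##.. -> #   bit 12 = 1  t=6,i=8
  .#.## -> #   bit 11 = 1  t=1,i=11
  .#.#. -> .   bit 10 = 0  t=1,i=9
  .#..# -> #   bit 9 = 1  t=0,i=8
  .#... -> .   bit 8 = 0  t=2,i=0
  ..### -> #   bit 7 = 1  t=0,i=10
  ..##. -> #   bit 6 = 1  t=3,i=10
  ..#.# -> .   bit 5 = 0  t=1,i=8
  ..#.. -> #   bit 4 = 1  t=2,i=3
  ...## -> #   bit 3 = 1  t=3,i=9
  ...#. -> #   bit 2 = 1  t=2,i=2
  ....# -> .   bit 1 = 0  t=2,i=9
  ..... -> #   bit 0 = 1  t=7,i=11
  bits 10101001000000100111101011011101 = 2835512029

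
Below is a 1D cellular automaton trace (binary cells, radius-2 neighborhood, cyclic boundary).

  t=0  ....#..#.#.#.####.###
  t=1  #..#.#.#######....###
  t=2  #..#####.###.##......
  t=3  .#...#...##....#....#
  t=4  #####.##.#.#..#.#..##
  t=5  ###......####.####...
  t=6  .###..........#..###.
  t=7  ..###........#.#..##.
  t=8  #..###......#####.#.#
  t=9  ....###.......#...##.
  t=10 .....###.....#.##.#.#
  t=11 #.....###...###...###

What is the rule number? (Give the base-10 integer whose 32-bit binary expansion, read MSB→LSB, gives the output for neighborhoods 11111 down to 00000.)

2444382052

  [31] ##### => #  t=1,i=9
  [30] ####. => .  t=0,i=15
  [29] ###.# => .  t=0,i=16
  [28] ###.. => #  t=0,i=20
  [27] ##.## => .  t=0,i=17
  [26] ##.#. => .  t=4,i=8
  [25] ##..# => .  t=1,i=1
  [24] ##... => #  t=0,i=0
  [23] #.### => #  t=0,i=13
  [22] #.##. => .  t=2,i=13
  [21] #.#.# => #  t=0,i=9
  [20] #.#.. => #  t=3,i=1
  [19] #..## => .  t=2,i=2
  [18] #..#. => .  t=0,i=6
  [17] #...# => #  t=3,i=3
  [16] #.... => .  t=0,i=1
  [15] .#### => .  t=0,i=14
  [14] .###. => #  t=0,i=19
  [13] .##.# => .  t=4,i=7
  [12] .##.. => .  t=2,i=14
  [11] .#.## => #  t=0,i=12
  [10] .#.#. => #  t=0,i=8
  [9] .#..# => #  t=0,i=5
  [8] .#... => #  t=3,i=2
  [7] ..### => .  t=1,i=18
  [6] ..##. => #  t=3,i=9
  [5] ..#.# => #  t=0,i=7
  [4] ..#.. => .  t=0,i=4
  [3] ...## => .  t=1,i=17
  [2] ...#. => #  t=0,i=3
  [1] ....# => .  t=0,i=2
  [0] ..... => .  t=2,i=17
  bits 10010001101100100100111101100100 = 2444382052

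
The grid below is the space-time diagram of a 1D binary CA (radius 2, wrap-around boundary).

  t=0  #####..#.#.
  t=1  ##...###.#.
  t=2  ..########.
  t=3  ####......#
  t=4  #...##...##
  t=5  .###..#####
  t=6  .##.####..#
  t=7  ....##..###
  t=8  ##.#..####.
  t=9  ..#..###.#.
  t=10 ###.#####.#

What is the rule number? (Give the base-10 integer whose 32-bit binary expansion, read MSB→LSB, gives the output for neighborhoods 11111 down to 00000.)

665829820

  nb #####: next=.  (t=0,i=2, bit31=0)
  nb ####.: next=.  (t=0,i=3, bit30=0)
  nb ###.#: next=#  (t=1,i=7, bit29=1)
  nb ###..: next=.  (t=0,i=4, bit28=0)
  nb ##.##: next=.  (t=5,i=0, bit27=0)
  nb ##.#.: next=#  (t=1,i=8, bit26=1)
  nb ##..#: next=#  (t=0,i=5, bit25=1)
  nb ##...: next=#  (t=1,i=2, bit24=1)
  nb #.###: next=#  (t=0,i=0, bit23=1)
  nb #.##.: next=.  (t=1,i=0, bit22=0)
  nb #.#.#: next=#  (t=0,i=9, bit21=1)
  nb #.#..: next=.  (t=8,i=3, bit20=0)
  nb #..##: next=#  (t=5,i=5, bit19=1)
  nb #..#.: next=#  (t=0,i=6, bit18=1)
  nb #...#: next=#  (t=1,i=3, bit17=1)
  nb #....: next=#  (t=3,i=5, bit16=1)
  nb .####: next=#  (t=0,i=1, bit15=1)
  nb .###.: next=#  (t=1,i=6, bit14=1)
  nb .##.#: next=.  (t=6,i=2, bit13=0)
  nb .##..: next=.  (t=1,i=1, bit12=0)
  nb .#.##: next=.  (t=0,i=10, bit11=0)
  nb .#.#.: next=.  (t=0,i=8, bit10=0)
  nb .#..#: next=.  (t=8,i=4, bit9=0)
  nb .#...: next=#  (t=9,i=10, bit8=1)
  nb ..###: next=#  (t=1,i=5, bit7=1)
  nb ..##.: next=.  (t=4,i=4, bit6=0)
  nb ..#.#: next=#  (t=0,i=7, bit5=1)
  nb ..#..: next=#  (t=9,i=2, bit4=1)
  nb ...##: next=#  (t=1,i=4, bit3=1)
  nb ...#.: next=#  (t=9,i=1, bit2=1)
  nb ....#: next=.  (t=3,i=8, bit1=0)
  nb .....: next=.  (t=3,i=6, bit0=0)
  bits 00100111101011111100000110111100 = 665829820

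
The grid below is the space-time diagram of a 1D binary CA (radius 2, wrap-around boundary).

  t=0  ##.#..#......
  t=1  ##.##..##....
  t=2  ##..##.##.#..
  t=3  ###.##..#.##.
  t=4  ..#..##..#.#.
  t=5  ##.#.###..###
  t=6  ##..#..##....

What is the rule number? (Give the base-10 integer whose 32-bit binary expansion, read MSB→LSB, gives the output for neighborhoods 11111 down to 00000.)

  [31] ##### => .  t=5,i=12
  [30] ####. => #  t=5,i=0
  [29] ###.# => #  t=3,i=2
  [28] ###.. => #  t=5,i=7
  [27] ##.## => .  t=1,i=2
  [26] ##.#. => .  t=0,i=2
  [25] ##..# => #  t=1,i=5
  [24] ##... => .  t=1,i=9
  [23] #.### => .  t=3,i=0
  [22] #.##. => .  t=1,i=3
  [21] #.#.# => .  t=5,i=3
  [20] #.#.. => #  t=0,i=3
  [19] #..## => .  t=1,i=6
  [18] #..#. => .  t=0,i=5
  [17] #...# => #  t=4,i=0
  [16] #.... => #  t=0,i=8
  [15] .#### => .  t=5,i=11
  [14] .###. => .  t=3,i=1
  [13] .##.# => #  t=0,i=1
  [12] .##.. => #  t=1,i=4
  [11] .#.## => #  t=3,i=9
  [10] .#.#. => #  t=4,i=10
  [9] .#..# => #  t=0,i=4
  [8] .#... => #  t=0,i=7
  [7] ..### => .  t=5,i=10
  [6] ..##. => #  t=0,i=0
  [5] ..#.# => .  t=3,i=8
  [4] ..#.. => .  t=0,i=6
  [3] ...## => .  t=0,i=12
  [2] ...#. => #  t=4,i=1
  [1] ....# => .  t=0,i=11
  [0] ..... => .  t=0,i=9
  bits 01110010000100110011111101000100 = 1913864004

1913864004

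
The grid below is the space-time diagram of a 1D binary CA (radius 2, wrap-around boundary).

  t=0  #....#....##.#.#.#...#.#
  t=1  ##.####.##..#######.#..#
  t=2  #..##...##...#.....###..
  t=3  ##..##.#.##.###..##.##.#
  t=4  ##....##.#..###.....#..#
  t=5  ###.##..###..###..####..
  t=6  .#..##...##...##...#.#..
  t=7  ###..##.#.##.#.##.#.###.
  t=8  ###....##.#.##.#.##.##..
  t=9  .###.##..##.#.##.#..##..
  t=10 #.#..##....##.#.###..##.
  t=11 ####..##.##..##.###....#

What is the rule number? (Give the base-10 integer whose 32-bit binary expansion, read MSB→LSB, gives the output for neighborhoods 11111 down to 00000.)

368367390

  nb #####: next=.  (t=1,i=14, bit31=0)
  nb ####.: next=.  (t=1,i=5, bit30=0)
  nb ###.#: next=.  (t=1,i=1, bit29=0)
  nb ###..: next=#  (t=2,i=21, bit28=1)
  nb ##.##: next=.  (t=1,i=2, bit27=0)
  nb ##.#.: next=#  (t=0,i=12, bit26=1)
  nb ##..#: next=.  (t=1,i=10, bit25=0)
  nb ##...: next=#  (t=0,i=1, bit24=1)
  nb #.###: next=#  (t=1,i=3, bit23=1)
  nb #.##.: next=#  (t=0,i=23, bit22=1)
  nb #.#.#: next=#  (t=0,i=13, bit21=1)
  nb #.#..: next=#  (t=0,i=17, bit20=1)
  nb #..##: next=.  (t=1,i=11, bit19=0)
  nb #..#.: next=#  (t=2,i=23, bit18=1)
  nb #...#: next=.  (t=0,i=19, bit17=0)
  nb #....: next=.  (t=0,i=2, bit16=0)
  nb .####: next=#  (t=1,i=4, bit15=1)
  nb .###.: next=#  (t=1,i=0, bit14=1)
  nb .##.#: next=.  (t=0,i=11, bit13=0)
  nb .##..: next=#  (t=0,i=0, bit12=1)
  nb .#.##: next=.  (t=0,i=22, bit11=0)
  nb .#.#.: next=#  (t=0,i=14, bit10=1)
  nb .#..#: next=#  (t=1,i=21, bit9=1)
  nb .#...: next=#  (t=0,i=6, bit8=1)
  nb ..###: next=.  (t=1,i=12, bit7=0)
  nb ..##.: next=.  (t=0,i=10, bit6=0)
  nb ..#.#: next=.  (t=0,i=21, bit5=0)
  nb ..#..: next=#  (t=0,i=5, bit4=1)
  nb ...##: next=#  (t=0,i=9, bit3=1)
  nb ...#.: next=#  (t=0,i=4, bit2=1)
  nb ....#: next=#  (t=0,i=3, bit1=1)
  nb .....: next=.  (t=2,i=16, bit0=0)
  bits 00010101111101001101011100011110 = 368367390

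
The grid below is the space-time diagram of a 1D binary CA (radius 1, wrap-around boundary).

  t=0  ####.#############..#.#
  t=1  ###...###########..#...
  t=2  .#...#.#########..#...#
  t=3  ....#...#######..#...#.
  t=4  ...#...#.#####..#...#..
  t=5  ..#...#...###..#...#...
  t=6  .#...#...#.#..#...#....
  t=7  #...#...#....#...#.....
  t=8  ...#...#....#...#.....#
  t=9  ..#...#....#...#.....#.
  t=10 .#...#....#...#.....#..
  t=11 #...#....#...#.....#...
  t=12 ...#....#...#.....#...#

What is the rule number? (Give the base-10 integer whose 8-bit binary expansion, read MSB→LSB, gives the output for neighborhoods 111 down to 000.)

  ### -> #   bit 7 = 1  t=0,i=0
  ##. -> .   bit 6 = 0  t=0,i=3
  #.# -> .   bit 5 = 0  t=0,i=4
  #.. -> .   bit 4 = 0  t=0,i=18
  .## -> .   bit 3 = 0  t=0,i=5
  .#. -> .   bit 2 = 0  t=0,i=20
  ..# -> #   bit 1 = 1  t=0,i=19
  ... -> .   bit 0 = 0  t=1,i=4
  bits 10000010 = 130

130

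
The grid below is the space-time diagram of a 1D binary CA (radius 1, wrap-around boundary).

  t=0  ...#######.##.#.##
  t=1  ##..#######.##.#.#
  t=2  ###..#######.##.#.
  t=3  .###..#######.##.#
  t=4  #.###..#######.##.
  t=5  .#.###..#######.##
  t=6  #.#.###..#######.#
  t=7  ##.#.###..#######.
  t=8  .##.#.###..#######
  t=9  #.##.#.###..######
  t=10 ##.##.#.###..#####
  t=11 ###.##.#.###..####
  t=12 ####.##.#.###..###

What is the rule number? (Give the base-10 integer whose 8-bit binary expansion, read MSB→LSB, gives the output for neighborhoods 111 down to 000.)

241

  ### -> #   bit 7 = 1  t=0,i=4
  ##. -> #   bit 6 = 1  t=0,i=9
  #.# -> #   bit 5 = 1  t=0,i=10
  #.. -> #   bit 4 = 1  t=0,i=0
  .## -> .   bit 3 = 0  t=0,i=3
  .#. -> .   bit 2 = 0  t=0,i=14
  ..# -> .   bit 1 = 0  t=0,i=2
  ... -> #   bit 0 = 1  t=0,i=1
  bits 11110001 = 241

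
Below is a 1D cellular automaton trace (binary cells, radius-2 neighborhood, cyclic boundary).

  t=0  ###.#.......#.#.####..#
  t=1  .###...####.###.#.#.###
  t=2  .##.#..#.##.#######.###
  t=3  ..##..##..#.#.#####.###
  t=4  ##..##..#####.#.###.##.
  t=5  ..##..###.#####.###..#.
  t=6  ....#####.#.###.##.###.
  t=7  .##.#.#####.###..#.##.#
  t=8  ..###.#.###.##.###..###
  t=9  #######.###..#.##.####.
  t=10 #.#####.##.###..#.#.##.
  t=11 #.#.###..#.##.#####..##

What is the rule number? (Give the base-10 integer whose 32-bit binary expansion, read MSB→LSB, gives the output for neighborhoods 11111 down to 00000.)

3886834867

  [31] ##### => #  t=2,i=14
  [30] ####. => #  t=0,i=1
  [29] ###.# => #  t=0,i=2
  [28] ###.. => .  t=0,i=19
  [27] ##.## => .  t=1,i=0
  [26] ##.#. => #  t=0,i=3
  [25] ##..# => #  t=0,i=20
  [24] ##... => #  t=1,i=4
  [23] #.### => #  t=0,i=16
  [22] #.##. => .  t=2,i=1
  [21] #.#.# => #  t=0,i=14
  [20] #.#.. => .  t=0,i=4
  [19] #..## => #  t=0,i=21
  [18] #..#. => #  t=2,i=6
  [17] #...# => .  t=1,i=5
  [16] #.... => .  t=0,i=6
  [15] .#### => .  t=0,i=0
  [14] .###. => #  t=1,i=2
  [13] .##.# => #  t=2,i=2
  [12] .##.. => .  t=3,i=3
  [11] .#.## => .  t=0,i=15
  [10] .#.#. => #  t=0,i=13
  [9] .#..# => .  t=2,i=5
  [8] .#... => .  t=0,i=5
  [7] ..### => #  t=0,i=22
  [6] ..##. => .  t=3,i=2
  [5] ..#.# => #  t=0,i=12
  [4] ..#.. => #  t=5,i=21
  [3] ...## => .  t=1,i=6
  [2] ...#. => .  t=0,i=11
  [1] ....# => #  t=0,i=10
  [0] ..... => #  t=0,i=7
  bits 11100111101011000110010010110011 = 3886834867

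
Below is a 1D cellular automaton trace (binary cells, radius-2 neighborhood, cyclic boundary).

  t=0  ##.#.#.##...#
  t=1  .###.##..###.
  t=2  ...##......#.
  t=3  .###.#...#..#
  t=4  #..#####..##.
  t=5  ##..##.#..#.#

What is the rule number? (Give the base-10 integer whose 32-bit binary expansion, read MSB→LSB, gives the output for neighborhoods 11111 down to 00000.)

  #####|#  b31=1 t=4,i=5
  ####.|.  b30=0 t=4,i=6
  ###.#|#  b29=1 t=0,i=1
  ###..|#  b28=1 t=1,i=11
  ##.##|#  b27=1 t=1,i=4
  ##.#.|#  b26=1 t=0,i=2
  ##..#|.  b25=0 t=1,i=7
  ##...|#  b24=1 t=0,i=9
  #.###|.  b23=0 t=3,i=1
  #.##.|.  b22=0 t=0,i=7
  #.#.#|#  b21=1 t=0,i=3
  #.#..|#  b20=1 t=3,i=5
  #..##|.  b19=0 t=1,i=0
  #..#.|#  b18=1 t=3,i=11
  #...#|#  b17=1 t=0,i=10
  #....|.  b16=0 t=2,i=0
  .####|#  b15=1 t=4,i=4
  .###.|.  b14=0 t=0,i=0
  .##.#|.  b13=0 t=4,i=11
  .##..|.  b12=0 t=0,i=8
  .#.##|#  b11=1 t=0,i=6
  .#.#.|.  b10=0 t=0,i=4
  .#..#|#  b9=1 t=3,i=10
  .#...|#  b8=1 t=2,i=12
  ..###|.  b7=0 t=0,i=12
  ..##.|#  b6=1 t=2,i=3
  ..#.#|.  b5=0 t=3,i=12
  ..#..|.  b4=0 t=2,i=11
  ...##|#  b3=1 t=0,i=11
  ...#.|.  b2=0 t=2,i=10
  ....#|#  b1=1 t=2,i=1
  .....|.  b0=0 t=2,i=7
  bits 10111101001101101000101101001010 = 3174468426

3174468426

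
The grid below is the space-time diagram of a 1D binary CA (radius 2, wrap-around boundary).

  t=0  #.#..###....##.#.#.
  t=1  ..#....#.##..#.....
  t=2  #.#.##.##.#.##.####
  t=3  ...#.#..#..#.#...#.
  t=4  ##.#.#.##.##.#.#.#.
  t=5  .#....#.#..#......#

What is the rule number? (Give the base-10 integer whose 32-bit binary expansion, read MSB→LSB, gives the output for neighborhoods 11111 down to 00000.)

  nb #####: next=#  (t=2,i=17, bit31=1)
  nb ####.: next=.  (t=2,i=18, bit30=0)
  nb ###.#: next=.  (t=2,i=0, bit29=0)
  nb ###..: next=#  (t=0,i=7, bit28=1)
  nb ##.##: next=.  (t=2,i=6, bit27=0)
  nb ##.#.: next=.  (t=0,i=14, bit26=0)
  nb ##..#: next=.  (t=1,i=11, bit25=0)
  nb ##...: next=.  (t=0,i=8, bit24=0)
  nb #.###: next=.  (t=2,i=15, bit23=0)
  nb #.##.: next=.  (t=1,i=9, bit22=0)
  nb #.#.#: next=.  (t=0,i=0, bit21=0)
  nb #.#..: next=#  (t=0,i=2, bit20=1)
  nb #..##: next=.  (t=0,i=4, bit19=0)
  nb #..#.: next=#  (t=1,i=12, bit18=1)
  nb #...#: next=#  (t=3,i=15, bit17=1)
  nb #....: next=#  (t=0,i=9, bit16=1)
  nb .####: next=.  (t=2,i=16, bit15=0)
  nb .###.: next=.  (t=0,i=6, bit14=0)
  nb .##.#: next=#  (t=0,i=13, bit13=1)
  nb .##..: next=#  (t=1,i=10, bit12=1)
  nb .#.##: next=#  (t=1,i=8, bit11=1)
  nb .#.#.: next=.  (t=0,i=1, bit10=0)
  nb .#..#: next=.  (t=0,i=3, bit9=0)
  nb .#...: next=.  (t=1,i=3, bit8=0)
  nb ..###: next=.  (t=0,i=5, bit7=0)
  nb ..##.: next=.  (t=0,i=12, bit6=0)
  nb ..#.#: next=#  (t=1,i=7, bit5=1)
  nb ..#..: next=#  (t=1,i=2, bit4=1)
  nb ...##: next=.  (t=0,i=11, bit3=0)
  nb ...#.: next=.  (t=1,i=1, bit2=0)
  nb ....#: next=#  (t=0,i=10, bit1=1)
  nb .....: next=#  (t=1,i=16, bit0=1)
  bits 10010000000101110011100000110011 = 2417440819

2417440819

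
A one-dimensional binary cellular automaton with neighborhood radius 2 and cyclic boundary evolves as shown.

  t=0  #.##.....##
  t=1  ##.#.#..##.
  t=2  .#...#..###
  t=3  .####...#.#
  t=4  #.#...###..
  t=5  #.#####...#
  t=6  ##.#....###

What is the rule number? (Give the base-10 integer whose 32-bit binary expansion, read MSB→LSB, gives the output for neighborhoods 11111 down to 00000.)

  nb #####: next=.  (t=5,i=4, bit31=0)
  nb ####.: next=.  (t=3,i=3, bit30=0)
  nb ###.#: next=#  (t=0,i=0, bit29=1)
  nb ###..: next=.  (t=3,i=4, bit28=0)
  nb ##.##: next=#  (t=0,i=1, bit27=1)
  nb ##.#.: next=.  (t=1,i=2, bit26=0)
  nb ##..#: next=.  (t=4,i=9, bit25=0)
  nb ##...: next=.  (t=0,i=4, bit24=0)
  nb #.###: next=.  (t=3,i=1, bit23=0)
  nb #.##.: next=.  (t=0,i=2, bit22=0)
  nb #.#.#: next=.  (t=1,i=3, bit21=0)
  nb #.#..: next=#  (t=1,i=5, bit20=1)
  nb #..##: next=.  (t=1,i=7, bit19=0)
  nb #..#.: next=#  (t=4,i=10, bit18=1)
  nb #...#: next=#  (t=2,i=3, bit17=1)
  nb #....: next=#  (t=0,i=5, bit16=1)
  nb .####: next=#  (t=3,i=2, bit15=1)
  nb .###.: next=.  (t=0,i=10, bit14=0)
  nb .##.#: next=#  (t=1,i=1, bit13=1)
  nb .##..: next=#  (t=0,i=3, bit12=1)
  nb .#.##: next=#  (t=3,i=0, bit11=1)
  nb .#.#.: next=.  (t=1,i=4, bit10=0)
  nb .#..#: next=.  (t=1,i=6, bit9=0)
  nb .#...: next=#  (t=2,i=2, bit8=1)
  nb ..###: next=#  (t=0,i=9, bit7=1)
  nb ..##.: next=#  (t=1,i=8, bit6=1)
  nb ..#.#: next=#  (t=3,i=8, bit5=1)
  nb ..#..: next=.  (t=2,i=5, bit4=0)
  nb ...##: next=#  (t=0,i=8, bit3=1)
  nb ...#.: next=#  (t=2,i=4, bit2=1)
  nb ....#: next=.  (t=0,i=7, bit1=0)
  nb .....: next=.  (t=0,i=6, bit0=0)
  bits 00101000000101111011100111101100 = 672643564

672643564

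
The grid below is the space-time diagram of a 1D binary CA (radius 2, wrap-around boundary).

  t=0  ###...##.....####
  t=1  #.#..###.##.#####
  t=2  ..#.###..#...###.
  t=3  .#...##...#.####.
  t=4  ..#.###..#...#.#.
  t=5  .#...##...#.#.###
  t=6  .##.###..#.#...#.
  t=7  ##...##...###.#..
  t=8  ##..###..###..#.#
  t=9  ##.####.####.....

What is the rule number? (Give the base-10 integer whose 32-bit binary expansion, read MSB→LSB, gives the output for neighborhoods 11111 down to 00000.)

2421806541

  nb #####: next=#  (t=0,i=0, bit31=1)
  nb ####.: next=.  (t=0,i=1, bit30=0)
  nb ###.#: next=.  (t=1,i=0, bit29=0)
  nb ###..: next=#  (t=0,i=2, bit28=1)
  nb ##.##: next=.  (t=1,i=8, bit27=0)
  nb ##.#.: next=.  (t=1,i=1, bit26=0)
  nb ##..#: next=.  (t=2,i=7, bit25=0)
  nb ##...: next=.  (t=0,i=3, bit24=0)
  nb #.###: next=.  (t=1,i=12, bit23=0)
  nb #.##.: next=#  (t=1,i=9, bit22=1)
  nb #.#.#: next=.  (t=5,i=12, bit21=0)
  nb #.#..: next=#  (t=1,i=2, bit20=1)
  nb #..##: next=#  (t=1,i=4, bit19=1)
  nb #..#.: next=.  (t=2,i=8, bit18=0)
  nb #...#: next=.  (t=0,i=4, bit17=0)
  nb #....: next=#  (t=0,i=9, bit16=1)
  nb .####: next=#  (t=0,i=14, bit15=1)
  nb .###.: next=#  (t=1,i=6, bit14=1)
  nb .##.#: next=.  (t=1,i=10, bit13=0)
  nb .##..: next=#  (t=0,i=7, bit12=1)
  nb .#.##: next=.  (t=2,i=3, bit11=0)
  nb .#.#.: next=#  (t=4,i=14, bit10=1)
  nb .#..#: next=.  (t=1,i=3, bit9=0)
  nb .#...: next=#  (t=2,i=10, bit8=1)
  nb ..###: next=#  (t=0,i=13, bit7=1)
  nb ..##.: next=#  (t=0,i=6, bit6=1)
  nb ..#.#: next=.  (t=2,i=2, bit5=0)
  nb ..#..: next=.  (t=2,i=9, bit4=0)
  nb ...##: next=#  (t=0,i=5, bit3=1)
  nb ...#.: next=#  (t=2,i=1, bit2=1)
  nb ....#: next=.  (t=0,i=11, bit1=0)
  nb .....: next=#  (t=0,i=10, bit0=1)
  bits 10010000010110011101010111001101 = 2421806541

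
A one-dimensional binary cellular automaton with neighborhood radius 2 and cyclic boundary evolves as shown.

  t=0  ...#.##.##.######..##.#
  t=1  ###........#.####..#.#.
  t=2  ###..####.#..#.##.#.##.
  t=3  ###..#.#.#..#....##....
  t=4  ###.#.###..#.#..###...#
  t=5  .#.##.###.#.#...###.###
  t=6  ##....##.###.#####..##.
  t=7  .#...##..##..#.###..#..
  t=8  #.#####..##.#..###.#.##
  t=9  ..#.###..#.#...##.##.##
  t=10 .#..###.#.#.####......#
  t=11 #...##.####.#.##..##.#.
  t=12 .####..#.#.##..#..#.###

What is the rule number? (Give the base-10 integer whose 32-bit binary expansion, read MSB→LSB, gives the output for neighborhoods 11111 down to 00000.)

3567670733

  #####|#  b31=1 t=0,i=13
  ####.|#  b30=1 t=0,i=15
  ###.#|.  b29=0 t=2,i=8
  ###..|#  b28=1 t=0,i=16
  ##.##|.  b27=0 t=0,i=7
  ##.#.|#  b26=1 t=0,i=21
  ##..#|.  b25=0 t=0,i=17
  ##...|.  b24=0 t=1,i=3
  #.###|#  b23=1 t=0,i=11
  #.##.|.  b22=0 t=0,i=5
  #.#.#|#  b21=1 t=1,i=21
  #.#..|.  b20=0 t=0,i=22
  #..##|.  b19=0 t=0,i=18
  #..#.|#  b18=1 t=1,i=18
  #...#|#  b17=1 t=0,i=1
  #....|.  b16=0 t=1,i=4
  .####|.  b15=0 t=0,i=12
  .###.|#  b14=1 t=1,i=1
  .##.#|.  b13=0 t=0,i=6
  .##..|#  b12=1 t=3,i=18
  .#.##|.  b11=0 t=0,i=4
  .#.#.|#  b10=1 t=1,i=20
  .#..#|.  b9=0 t=2,i=11
  .#...|#  b8=1 t=0,i=0
  ..###|#  b7=1 t=2,i=5
  ..##.|#  b6=1 t=0,i=19
  ..#.#|.  b5=0 t=0,i=3
  ..#..|.  b4=0 t=3,i=12
  ...##|#  b3=1 t=3,i=16
  ...#.|#  b2=1 t=0,i=2
  ....#|.  b1=0 t=1,i=9
  .....|#  b0=1 t=1,i=5
  bits 11010100101001100101010111001101 = 3567670733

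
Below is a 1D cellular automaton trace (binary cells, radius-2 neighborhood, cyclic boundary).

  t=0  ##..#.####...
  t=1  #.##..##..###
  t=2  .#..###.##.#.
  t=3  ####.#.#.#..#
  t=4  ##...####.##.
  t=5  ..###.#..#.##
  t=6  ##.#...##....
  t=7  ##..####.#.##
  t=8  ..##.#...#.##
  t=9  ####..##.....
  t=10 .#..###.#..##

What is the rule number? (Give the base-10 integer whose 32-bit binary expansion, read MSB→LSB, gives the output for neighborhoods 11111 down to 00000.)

2343495514

  nb #####: next=#  (t=3,i=1, bit31=1)
  nb ####.: next=.  (t=0,i=8, bit30=0)
  nb ###.#: next=.  (t=1,i=0, bit29=0)
  nb ###..: next=.  (t=0,i=9, bit28=0)
  nb ##.##: next=#  (t=1,i=1, bit27=1)
  nb ##.#.: next=.  (t=2,i=10, bit26=0)
  nb ##..#: next=#  (t=0,i=2, bit25=1)
  nb ##...: next=#  (t=0,i=10, bit24=1)
  nb #.###: next=#  (t=0,i=6, bit23=1)
  nb #.##.: next=.  (t=1,i=2, bit22=0)
  nb #.#.#: next=#  (t=3,i=5, bit21=1)
  nb #.#..: next=.  (t=2,i=11, bit20=0)
  nb #..##: next=#  (t=1,i=5, bit19=1)
  nb #..#.: next=#  (t=0,i=3, bit18=1)
  nb #...#: next=#  (t=0,i=11, bit17=1)
  nb #....: next=.  (t=6,i=10, bit16=0)
  nb .####: next=#  (t=0,i=7, bit15=1)
  nb .###.: next=#  (t=2,i=5, bit14=1)
  nb .##.#: next=#  (t=2,i=9, bit13=1)
  nb .##..: next=.  (t=0,i=1, bit12=0)
  nb .#.##: next=.  (t=0,i=5, bit11=0)
  nb .#.#.: next=#  (t=3,i=6, bit10=1)
  nb .#..#: next=#  (t=2,i=2, bit9=1)
  nb .#...: next=#  (t=6,i=4, bit8=1)
  nb ..###: next=.  (t=1,i=10, bit7=0)
  nb ..##.: next=#  (t=0,i=0, bit6=1)
  nb ..#.#: next=.  (t=0,i=4, bit5=0)
  nb ..#..: next=#  (t=2,i=1, bit4=1)
  nb ...##: next=#  (t=0,i=12, bit3=1)
  nb ...#.: next=.  (t=8,i=8, bit2=0)
  nb ....#: next=#  (t=6,i=11, bit1=1)
  nb .....: next=.  (t=9,i=10, bit0=0)
  bits 10001011101011101110011101011010 = 2343495514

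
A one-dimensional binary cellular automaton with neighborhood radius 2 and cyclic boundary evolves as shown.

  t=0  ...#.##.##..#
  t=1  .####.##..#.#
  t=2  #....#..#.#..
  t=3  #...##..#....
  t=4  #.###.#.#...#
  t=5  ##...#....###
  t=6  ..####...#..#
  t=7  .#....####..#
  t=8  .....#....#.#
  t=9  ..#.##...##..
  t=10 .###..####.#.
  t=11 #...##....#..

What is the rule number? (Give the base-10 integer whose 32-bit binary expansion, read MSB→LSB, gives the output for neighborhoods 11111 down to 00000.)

2399807613

  nb #####: next=#  (t=5,i=12, bit31=1)
  nb ####.: next=.  (t=1,i=3, bit30=0)
  nb ###.#: next=.  (t=1,i=4, bit29=0)
  nb ###..: next=.  (t=5,i=1, bit28=0)
  nb ##.##: next=#  (t=0,i=7, bit27=1)
  nb ##.#.: next=#  (t=4,i=5, bit26=1)
  nb ##..#: next=#  (t=0,i=10, bit25=1)
  nb ##...: next=#  (t=5,i=2, bit24=1)
  nb #.###: next=.  (t=1,i=1, bit23=0)
  nb #.##.: next=.  (t=0,i=5, bit22=0)
  nb #.#.#: next=.  (t=1,i=12, bit21=0)
  nb #.#..: next=.  (t=2,i=10, bit20=0)
  nb #..##: next=#  (t=6,i=1, bit19=1)
  nb #..#.: next=.  (t=0,i=11, bit18=0)
  nb #...#: next=#  (t=0,i=1, bit17=1)
  nb #....: next=.  (t=2,i=2, bit16=0)
  nb .####: next=.  (t=1,i=2, bit15=0)
  nb .###.: next=.  (t=4,i=3, bit14=0)
  nb .##.#: next=#  (t=0,i=6, bit13=1)
  nb .##..: next=.  (t=0,i=9, bit12=0)
  nb .#.##: next=#  (t=0,i=4, bit11=1)
  nb .#.#.: next=.  (t=1,i=11, bit10=0)
  nb .#..#: next=.  (t=2,i=6, bit9=0)
  nb .#...: next=.  (t=0,i=0, bit8=0)
  nb ..###: next=.  (t=5,i=10, bit7=0)
  nb ..##.: next=#  (t=3,i=4, bit6=1)
  nb ..#.#: next=#  (t=0,i=3, bit5=1)
  nb ..#..: next=#  (t=0,i=12, bit4=1)
  nb ...##: next=#  (t=3,i=3, bit3=1)
  nb ...#.: next=#  (t=0,i=2, bit2=1)
  nb ....#: next=.  (t=2,i=3, bit1=0)
  nb .....: next=#  (t=8,i=2, bit0=1)
  bits 10001111000010100010100001111101 = 2399807613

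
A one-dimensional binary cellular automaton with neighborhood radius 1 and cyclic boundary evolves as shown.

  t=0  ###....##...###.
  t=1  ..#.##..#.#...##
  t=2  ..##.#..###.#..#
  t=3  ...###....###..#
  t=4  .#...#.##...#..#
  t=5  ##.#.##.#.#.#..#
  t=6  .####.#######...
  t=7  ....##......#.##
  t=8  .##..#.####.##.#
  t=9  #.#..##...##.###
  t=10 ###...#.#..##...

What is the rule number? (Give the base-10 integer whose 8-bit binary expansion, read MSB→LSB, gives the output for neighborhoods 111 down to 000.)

101

  nb ###: next=.  (t=0,i=1, bit7=0)
  nb ##.: next=#  (t=0,i=2, bit6=1)
  nb #.#: next=#  (t=0,i=15, bit5=1)
  nb #..: next=.  (t=0,i=3, bit4=0)
  nb .##: next=.  (t=0,i=0, bit3=0)
  nb .#.: next=#  (t=1,i=2, bit2=1)
  nb ..#: next=.  (t=0,i=6, bit1=0)
  nb ...: next=#  (t=0,i=4, bit0=1)
  bits 01100101 = 101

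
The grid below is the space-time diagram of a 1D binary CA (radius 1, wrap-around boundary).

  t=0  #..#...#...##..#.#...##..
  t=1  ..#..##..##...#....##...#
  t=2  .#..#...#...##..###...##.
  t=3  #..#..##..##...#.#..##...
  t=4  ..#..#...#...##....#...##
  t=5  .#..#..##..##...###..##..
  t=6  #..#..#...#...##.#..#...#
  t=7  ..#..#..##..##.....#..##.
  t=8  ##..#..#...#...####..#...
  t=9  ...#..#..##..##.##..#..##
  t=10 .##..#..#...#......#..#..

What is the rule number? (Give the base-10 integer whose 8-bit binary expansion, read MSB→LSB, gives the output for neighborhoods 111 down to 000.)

  [7] ### => #  t=2,i=17
  [6] ##. => .  t=0,i=12
  [5] #.# => .  t=0,i=16
  [4] #.. => .  t=0,i=1
  [3] .## => .  t=0,i=11
  [2] .#. => .  t=0,i=0
  [1] ..# => #  t=0,i=2
  [0] ... => #  t=0,i=5
  bits 10000011 = 131

131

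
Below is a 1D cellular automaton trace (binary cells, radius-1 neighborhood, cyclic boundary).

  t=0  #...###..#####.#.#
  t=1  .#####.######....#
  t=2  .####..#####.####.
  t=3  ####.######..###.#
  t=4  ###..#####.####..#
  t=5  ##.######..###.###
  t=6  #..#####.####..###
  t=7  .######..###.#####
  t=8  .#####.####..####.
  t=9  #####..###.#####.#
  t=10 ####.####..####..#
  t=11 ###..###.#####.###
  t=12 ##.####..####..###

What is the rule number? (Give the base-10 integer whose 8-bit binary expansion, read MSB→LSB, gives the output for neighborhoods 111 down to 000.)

155

  ### -> #   bit 7 = 1  t=0,i=5
  ##. -> .   bit 6 = 0  t=0,i=0
  #.# -> .   bit 5 = 0  t=0,i=14
  #.. -> #   bit 4 = 1  t=0,i=1
  .## -> #   bit 3 = 1  t=0,i=4
  .#. -> .   bit 2 = 0  t=0,i=15
  ..# -> #   bit 1 = 1  t=0,i=3
  ... -> #   bit 0 = 1  t=0,i=2
  bits 10011011 = 155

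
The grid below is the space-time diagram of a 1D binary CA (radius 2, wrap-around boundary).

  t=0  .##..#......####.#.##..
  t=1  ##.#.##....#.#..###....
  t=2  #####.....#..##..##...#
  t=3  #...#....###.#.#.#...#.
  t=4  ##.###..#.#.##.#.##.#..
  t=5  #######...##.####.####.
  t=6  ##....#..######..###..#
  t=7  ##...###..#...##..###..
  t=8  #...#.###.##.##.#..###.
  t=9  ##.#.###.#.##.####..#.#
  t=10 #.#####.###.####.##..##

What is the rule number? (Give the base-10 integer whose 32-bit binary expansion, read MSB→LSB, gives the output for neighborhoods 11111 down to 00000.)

514911068

  nb #####: next=.  (t=2,i=1, bit31=0)
  nb ####.: next=.  (t=0,i=14, bit30=0)
  nb ###.#: next=.  (t=0,i=15, bit29=0)
  nb ###..: next=#  (t=1,i=18, bit28=1)
  nb ##.##: next=#  (t=4,i=2, bit27=1)
  nb ##.#.: next=#  (t=0,i=16, bit26=1)
  nb ##..#: next=#  (t=0,i=3, bit25=1)
  nb ##...: next=.  (t=0,i=21, bit24=0)
  nb #.###: next=#  (t=4,i=3, bit23=1)
  nb #.##.: next=.  (t=0,i=19, bit22=0)
  nb #.#.#: next=#  (t=0,i=17, bit21=1)
  nb #.#..: next=#  (t=1,i=13, bit20=1)
  nb #..##: next=.  (t=1,i=15, bit19=0)
  nb #..#.: next=.  (t=0,i=4, bit18=0)
  nb #...#: next=.  (t=0,i=22, bit17=0)
  nb #....: next=.  (t=0,i=7, bit16=0)
  nb .####: next=#  (t=0,i=13, bit15=1)
  nb .###.: next=#  (t=1,i=17, bit14=1)
  nb .##.#: next=#  (t=1,i=1, bit13=1)
  nb .##..: next=.  (t=0,i=2, bit12=0)
  nb .#.##: next=#  (t=0,i=18, bit11=1)
  nb .#.#.: next=.  (t=1,i=12, bit10=0)
  nb .#..#: next=#  (t=1,i=14, bit9=1)
  nb .#...: next=#  (t=0,i=6, bit8=1)
  nb ..###: next=.  (t=0,i=12, bit7=0)
  nb ..##.: next=#  (t=0,i=1, bit6=1)
  nb ..#.#: next=.  (t=1,i=11, bit5=0)
  nb ..#..: next=#  (t=0,i=5, bit4=1)
  nb ...##: next=#  (t=0,i=0, bit3=1)
  nb ...#.: next=#  (t=1,i=10, bit2=1)
  nb ....#: next=.  (t=0,i=10, bit1=0)
  nb .....: next=.  (t=0,i=8, bit0=0)
  bits 00011110101100001110101101011100 = 514911068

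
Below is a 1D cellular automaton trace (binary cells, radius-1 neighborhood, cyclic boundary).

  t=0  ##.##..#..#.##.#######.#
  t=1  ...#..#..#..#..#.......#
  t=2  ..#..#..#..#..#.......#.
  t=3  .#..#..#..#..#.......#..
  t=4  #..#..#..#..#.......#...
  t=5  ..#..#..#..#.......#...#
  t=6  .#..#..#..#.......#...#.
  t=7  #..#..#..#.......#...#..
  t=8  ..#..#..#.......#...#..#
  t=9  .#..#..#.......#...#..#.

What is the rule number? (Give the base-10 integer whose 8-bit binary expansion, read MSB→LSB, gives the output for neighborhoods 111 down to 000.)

10

  ###|.  b7=0 t=0,i=0
  ##.|.  b6=0 t=0,i=1
  #.#|.  b5=0 t=0,i=2
  #..|.  b4=0 t=0,i=5
  .##|#  b3=1 t=0,i=3
  .#.|.  b2=0 t=0,i=7
  ..#|#  b1=1 t=0,i=6
  ...|.  b0=0 t=1,i=1
  bits 00001010 = 10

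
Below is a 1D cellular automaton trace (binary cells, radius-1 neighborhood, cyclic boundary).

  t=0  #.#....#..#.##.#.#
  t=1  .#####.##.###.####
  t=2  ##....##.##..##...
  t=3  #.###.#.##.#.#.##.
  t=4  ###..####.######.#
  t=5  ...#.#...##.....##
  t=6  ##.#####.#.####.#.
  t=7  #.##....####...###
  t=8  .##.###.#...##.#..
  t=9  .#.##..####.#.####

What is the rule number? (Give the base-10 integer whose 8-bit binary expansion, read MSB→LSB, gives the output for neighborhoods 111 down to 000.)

61

  ### -> .   bit 7 = 0  t=1,i=2
  ##. -> .   bit 6 = 0  t=0,i=0
  #.# -> #   bit 5 = 1  t=0,i=1
  #.. -> #   bit 4 = 1  t=0,i=3
  .## -> #   bit 3 = 1  t=0,i=12
  .#. -> #   bit 2 = 1  t=0,i=2
  ..# -> .   bit 1 = 0  t=0,i=6
  ... -> #   bit 0 = 1  t=0,i=4
  bits 00111101 = 61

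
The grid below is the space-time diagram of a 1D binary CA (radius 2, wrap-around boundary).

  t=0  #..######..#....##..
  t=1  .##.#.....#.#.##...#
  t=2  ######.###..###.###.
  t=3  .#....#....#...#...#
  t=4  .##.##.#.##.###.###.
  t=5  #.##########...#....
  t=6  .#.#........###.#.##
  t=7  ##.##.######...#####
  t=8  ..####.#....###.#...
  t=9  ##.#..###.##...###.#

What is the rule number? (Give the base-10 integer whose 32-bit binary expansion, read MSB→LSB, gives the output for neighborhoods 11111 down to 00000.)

  nb #####: next=.  (t=0,i=5, bit31=0)
  nb ####.: next=.  (t=0,i=7, bit30=0)
  nb ###.#: next=.  (t=2,i=5, bit29=0)
  nb ###..: next=.  (t=0,i=8, bit28=0)
  nb ##.##: next=#  (t=2,i=6, bit27=1)
  nb ##.#.: next=#  (t=1,i=3, bit26=1)
  nb ##..#: next=.  (t=0,i=9, bit25=0)
  nb ##...: next=#  (t=1,i=16, bit24=1)
  nb #.###: next=.  (t=2,i=0, bit23=0)
  nb #.##.: next=#  (t=1,i=1, bit22=1)
  nb #.#.#: next=#  (t=1,i=12, bit21=1)
  nb #.#..: next=#  (t=1,i=4, bit20=1)
  nb #..##: next=#  (t=0,i=2, bit19=1)
  nb #..#.: next=#  (t=0,i=10, bit18=1)
  nb #...#: next=#  (t=1,i=17, bit17=1)
  nb #....: next=.  (t=0,i=13, bit16=0)
  nb .####: next=#  (t=0,i=4, bit15=1)
  nb .###.: next=.  (t=2,i=8, bit14=0)
  nb .##.#: next=#  (t=1,i=2, bit13=1)
  nb .##..: next=.  (t=0,i=17, bit12=0)
  nb .#.##: next=#  (t=1,i=0, bit11=1)
  nb .#.#.: next=.  (t=1,i=11, bit10=0)
  nb .#..#: next=#  (t=0,i=1, bit9=1)
  nb .#...: next=#  (t=0,i=12, bit8=1)
  nb ..###: next=.  (t=0,i=3, bit7=0)
  nb ..##.: next=.  (t=0,i=16, bit6=0)
  nb ..#.#: next=.  (t=1,i=10, bit5=0)
  nb ..#..: next=.  (t=0,i=0, bit4=0)
  nb ...##: next=#  (t=0,i=15, bit3=1)
  nb ...#.: next=#  (t=1,i=9, bit2=1)
  nb ....#: next=#  (t=0,i=14, bit1=1)
  nb .....: next=#  (t=1,i=7, bit0=1)
  bits 00001101011111101010101100001111 = 226405135

226405135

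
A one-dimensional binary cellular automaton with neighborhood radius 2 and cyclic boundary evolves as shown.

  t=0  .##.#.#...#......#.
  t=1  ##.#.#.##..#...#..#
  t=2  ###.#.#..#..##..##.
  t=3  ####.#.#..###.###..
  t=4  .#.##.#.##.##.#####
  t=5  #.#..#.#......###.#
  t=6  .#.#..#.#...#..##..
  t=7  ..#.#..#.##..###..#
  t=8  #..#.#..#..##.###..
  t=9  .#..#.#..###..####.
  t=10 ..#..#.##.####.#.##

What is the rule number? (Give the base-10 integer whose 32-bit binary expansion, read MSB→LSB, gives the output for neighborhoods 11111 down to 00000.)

3062550338

  #####|#  b31=1 t=4,i=16
  ####.|.  b30=0 t=3,i=2
  ###.#|#  b29=1 t=1,i=1
  ###..|#  b28=1 t=3,i=16
  ##.##|.  b27=0 t=2,i=18
  ##.#.|#  b26=1 t=0,i=3
  ##..#|#  b25=1 t=1,i=9
  ##...|.  b24=0 t=6,i=17
  #.###|#  b23=1 t=2,i=0
  #.##.|.  b22=0 t=1,i=7
  #.#.#|.  b21=0 t=0,i=4
  #.#..|.  b20=0 t=0,i=6
  #..##|#  b19=1 t=0,i=0
  #..#.|.  b18=0 t=1,i=10
  #...#|#  b17=1 t=0,i=8
  #....|.  b16=0 t=0,i=12
  .####|#  b15=1 t=3,i=1
  .###.|#  b14=1 t=1,i=0
  .##.#|.  b13=0 t=0,i=2
  .##..|.  b12=0 t=1,i=8
  .#.##|#  b11=1 t=1,i=6
  .#.#.|#  b10=1 t=0,i=5
  .#..#|#  b9=1 t=0,i=18
  .#...|#  b8=1 t=0,i=7
  ..###|.  b7=0 t=1,i=18
  ..##.|#  b6=1 t=0,i=1
  ..#.#|.  b5=0 t=5,i=5
  ..#..|.  b4=0 t=0,i=10
  ...##|.  b3=0 t=5,i=13
  ...#.|.  b2=0 t=0,i=9
  ....#|#  b1=1 t=0,i=15
  .....|.  b0=0 t=0,i=13
  bits 10110110100010101100111101000010 = 3062550338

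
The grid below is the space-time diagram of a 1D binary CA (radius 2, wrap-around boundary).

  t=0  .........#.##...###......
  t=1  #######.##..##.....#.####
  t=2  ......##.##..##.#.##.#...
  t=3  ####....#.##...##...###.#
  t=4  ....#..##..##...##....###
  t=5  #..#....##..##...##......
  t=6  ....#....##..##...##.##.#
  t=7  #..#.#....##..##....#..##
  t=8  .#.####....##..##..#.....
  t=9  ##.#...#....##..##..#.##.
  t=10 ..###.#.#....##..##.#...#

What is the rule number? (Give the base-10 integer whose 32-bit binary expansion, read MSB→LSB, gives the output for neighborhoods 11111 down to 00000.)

800068901

  ##### -> .   bit 31 = 0  t=1,i=0
  ####. -> .   bit 30 = 0  t=1,i=5
  ###.# -> #   bit 29 = 1  t=1,i=6
  ###.. -> .   bit 28 = 0  t=0,i=18
  ##.## -> #   bit 27 = 1  t=1,i=7
  ##.#. -> #   bit 26 = 1  t=2,i=15
  ##..# -> #   bit 25 = 1  t=1,i=10
  ##... -> #   bit 24 = 1  t=0,i=13
  #.### -> #   bit 23 = 1  t=1,i=21
  #.##. -> .   bit 22 = 0  t=0,i=11
  #.#.# -> #   bit 21 = 1  t=2,i=16
  #.#.. -> #   bit 20 = 1  t=2,i=21
  #..## -> .   bit 19 = 0  t=1,i=11
  #..#. -> .   bit 18 = 0  t=5,i=2
  #...# -> .   bit 17 = 0  t=0,i=14
  #.... -> .   bit 16 = 0  t=0,i=20
  .#### -> .   bit 15 = 0  t=1,i=22
  .###. -> .   bit 14 = 0  t=0,i=17
  .##.# -> .   bit 13 = 0  t=2,i=7
  .##.. -> #   bit 12 = 1  t=0,i=12
  .#.## -> .   bit 11 = 0  t=0,i=10
  .#.#. -> #   bit 10 = 1  t=7,i=4
  .#..# -> .   bit 9 = 0  t=4,i=5
  .#... -> #   bit 8 = 1  t=2,i=22
  ..### -> .   bit 7 = 0  t=0,i=16
  ..##. -> .   bit 6 = 0  t=1,i=12
  ..#.# -> #   bit 5 = 1  t=0,i=9
  ..#.. -> .   bit 4 = 0  t=4,i=4
  ...## -> .   bit 3 = 0  t=0,i=15
  ...#. -> #   bit 2 = 1  t=0,i=8
  ....# -> .   bit 1 = 0  t=0,i=7
  ..... -> #   bit 0 = 1  t=0,i=0
  bits 00101111101100000001010100100101 = 800068901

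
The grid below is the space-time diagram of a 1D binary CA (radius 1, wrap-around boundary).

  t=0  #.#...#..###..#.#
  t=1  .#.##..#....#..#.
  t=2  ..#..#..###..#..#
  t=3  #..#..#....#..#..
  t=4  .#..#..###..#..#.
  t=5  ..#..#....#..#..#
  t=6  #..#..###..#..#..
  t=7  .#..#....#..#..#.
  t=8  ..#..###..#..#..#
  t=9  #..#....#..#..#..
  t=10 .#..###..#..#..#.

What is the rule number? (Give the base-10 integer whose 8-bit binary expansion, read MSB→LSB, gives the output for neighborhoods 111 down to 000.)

49

  [7] ### => .  t=0,i=10
  [6] ##. => .  t=0,i=0
  [5] #.# => #  t=0,i=1
  [4] #.. => #  t=0,i=3
  [3] .## => .  t=0,i=9
  [2] .#. => .  t=0,i=2
  [1] ..# => .  t=0,i=5
  [0] ... => #  t=0,i=4
  bits 00110001 = 49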